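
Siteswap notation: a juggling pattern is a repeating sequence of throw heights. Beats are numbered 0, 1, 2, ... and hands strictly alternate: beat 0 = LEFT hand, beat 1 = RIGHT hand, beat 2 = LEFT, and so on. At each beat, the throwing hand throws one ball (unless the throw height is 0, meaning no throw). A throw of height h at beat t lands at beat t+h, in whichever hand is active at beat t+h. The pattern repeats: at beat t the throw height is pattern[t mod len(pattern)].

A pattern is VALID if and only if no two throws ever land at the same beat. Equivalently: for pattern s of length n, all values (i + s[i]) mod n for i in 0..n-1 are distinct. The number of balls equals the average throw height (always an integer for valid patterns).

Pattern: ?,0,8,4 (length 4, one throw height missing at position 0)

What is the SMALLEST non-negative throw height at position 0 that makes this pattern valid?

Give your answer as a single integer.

i=0: s[i]=? (unknown)
i=1: (1 + 0) mod 4 = 1
i=2: (2 + 8) mod 4 = 2
i=3: (3 + 4) mod 4 = 3
Known residues: [1, 2, 3]; need a permutation of 0..3, so missing residue r = 0
Need (0 + s) mod 4 = 0; smallest s = (0 - 0) mod 4 = 0

Answer: 0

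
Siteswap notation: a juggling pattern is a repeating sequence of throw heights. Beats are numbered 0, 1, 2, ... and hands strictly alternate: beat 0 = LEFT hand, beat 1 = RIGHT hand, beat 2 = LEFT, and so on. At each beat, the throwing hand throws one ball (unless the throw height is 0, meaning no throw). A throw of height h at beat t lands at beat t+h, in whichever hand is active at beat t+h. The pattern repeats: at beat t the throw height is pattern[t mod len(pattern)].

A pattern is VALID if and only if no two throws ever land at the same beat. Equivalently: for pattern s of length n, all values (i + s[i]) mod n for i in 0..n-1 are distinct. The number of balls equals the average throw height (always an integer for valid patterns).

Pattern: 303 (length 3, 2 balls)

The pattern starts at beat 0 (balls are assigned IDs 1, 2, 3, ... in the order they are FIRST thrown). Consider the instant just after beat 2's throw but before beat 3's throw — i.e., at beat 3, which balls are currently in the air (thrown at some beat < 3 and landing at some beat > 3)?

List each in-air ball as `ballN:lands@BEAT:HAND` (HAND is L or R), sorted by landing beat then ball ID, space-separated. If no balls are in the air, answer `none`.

Answer: ball2:lands@5:R

Derivation:
Beat 0 (L): throw ball1 h=3 -> lands@3:R; in-air after throw: [b1@3:R]
Beat 2 (L): throw ball2 h=3 -> lands@5:R; in-air after throw: [b1@3:R b2@5:R]
Beat 3 (R): throw ball1 h=3 -> lands@6:L; in-air after throw: [b2@5:R b1@6:L]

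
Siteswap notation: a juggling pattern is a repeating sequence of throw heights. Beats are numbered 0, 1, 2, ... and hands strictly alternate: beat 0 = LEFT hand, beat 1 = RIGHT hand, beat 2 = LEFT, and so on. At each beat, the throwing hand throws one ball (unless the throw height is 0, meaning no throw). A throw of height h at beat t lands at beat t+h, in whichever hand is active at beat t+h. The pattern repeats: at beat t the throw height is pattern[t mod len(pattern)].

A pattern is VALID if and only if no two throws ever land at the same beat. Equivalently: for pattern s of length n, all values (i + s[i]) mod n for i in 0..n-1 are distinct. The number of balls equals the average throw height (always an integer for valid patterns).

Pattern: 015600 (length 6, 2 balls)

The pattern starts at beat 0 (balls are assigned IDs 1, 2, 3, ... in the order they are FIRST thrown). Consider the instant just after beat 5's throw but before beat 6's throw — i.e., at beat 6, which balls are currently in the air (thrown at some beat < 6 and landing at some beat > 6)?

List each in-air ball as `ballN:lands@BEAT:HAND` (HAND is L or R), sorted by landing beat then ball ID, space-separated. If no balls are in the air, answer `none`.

Answer: ball1:lands@7:R ball2:lands@9:R

Derivation:
Beat 1 (R): throw ball1 h=1 -> lands@2:L; in-air after throw: [b1@2:L]
Beat 2 (L): throw ball1 h=5 -> lands@7:R; in-air after throw: [b1@7:R]
Beat 3 (R): throw ball2 h=6 -> lands@9:R; in-air after throw: [b1@7:R b2@9:R]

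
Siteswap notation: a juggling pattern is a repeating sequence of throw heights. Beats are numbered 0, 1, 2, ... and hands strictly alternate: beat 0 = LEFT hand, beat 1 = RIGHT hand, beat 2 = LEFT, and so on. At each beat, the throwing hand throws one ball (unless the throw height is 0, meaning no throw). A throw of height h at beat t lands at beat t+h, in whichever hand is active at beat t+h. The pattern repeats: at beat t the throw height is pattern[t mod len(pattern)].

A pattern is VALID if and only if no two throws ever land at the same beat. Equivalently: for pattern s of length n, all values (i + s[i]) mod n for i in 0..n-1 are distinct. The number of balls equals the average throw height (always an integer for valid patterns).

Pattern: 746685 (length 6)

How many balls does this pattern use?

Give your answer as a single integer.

Pattern = [7, 4, 6, 6, 8, 5], length n = 6
  position 0: throw height = 7, running sum = 7
  position 1: throw height = 4, running sum = 11
  position 2: throw height = 6, running sum = 17
  position 3: throw height = 6, running sum = 23
  position 4: throw height = 8, running sum = 31
  position 5: throw height = 5, running sum = 36
Total sum = 36; balls = sum / n = 36 / 6 = 6

Answer: 6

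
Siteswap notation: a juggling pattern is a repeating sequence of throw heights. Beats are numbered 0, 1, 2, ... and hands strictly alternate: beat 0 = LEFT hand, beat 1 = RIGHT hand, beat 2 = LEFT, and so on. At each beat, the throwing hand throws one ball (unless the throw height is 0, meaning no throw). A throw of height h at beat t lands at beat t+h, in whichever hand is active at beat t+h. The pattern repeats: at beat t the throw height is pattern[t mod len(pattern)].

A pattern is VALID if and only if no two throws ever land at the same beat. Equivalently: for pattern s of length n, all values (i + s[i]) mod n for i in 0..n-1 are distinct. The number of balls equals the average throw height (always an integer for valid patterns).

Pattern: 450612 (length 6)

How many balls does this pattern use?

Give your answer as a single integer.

Pattern = [4, 5, 0, 6, 1, 2], length n = 6
  position 0: throw height = 4, running sum = 4
  position 1: throw height = 5, running sum = 9
  position 2: throw height = 0, running sum = 9
  position 3: throw height = 6, running sum = 15
  position 4: throw height = 1, running sum = 16
  position 5: throw height = 2, running sum = 18
Total sum = 18; balls = sum / n = 18 / 6 = 3

Answer: 3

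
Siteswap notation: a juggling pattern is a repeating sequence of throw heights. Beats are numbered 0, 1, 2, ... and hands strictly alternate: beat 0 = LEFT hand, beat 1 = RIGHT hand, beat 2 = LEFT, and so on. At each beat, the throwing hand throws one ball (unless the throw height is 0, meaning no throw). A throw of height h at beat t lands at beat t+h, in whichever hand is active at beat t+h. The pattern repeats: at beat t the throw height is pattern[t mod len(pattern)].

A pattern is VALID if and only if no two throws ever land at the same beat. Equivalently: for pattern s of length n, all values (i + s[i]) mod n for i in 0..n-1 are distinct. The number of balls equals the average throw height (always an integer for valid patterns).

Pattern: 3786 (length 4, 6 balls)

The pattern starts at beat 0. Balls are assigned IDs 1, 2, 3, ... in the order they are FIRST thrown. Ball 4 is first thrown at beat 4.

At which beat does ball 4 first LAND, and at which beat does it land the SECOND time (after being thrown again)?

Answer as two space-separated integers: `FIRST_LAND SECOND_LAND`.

Answer: 7 13

Derivation:
Beat 0 (L): throw ball1 h=3 -> lands@3:R; in-air after throw: [b1@3:R]
Beat 1 (R): throw ball2 h=7 -> lands@8:L; in-air after throw: [b1@3:R b2@8:L]
Beat 2 (L): throw ball3 h=8 -> lands@10:L; in-air after throw: [b1@3:R b2@8:L b3@10:L]
Beat 3 (R): throw ball1 h=6 -> lands@9:R; in-air after throw: [b2@8:L b1@9:R b3@10:L]
Beat 4 (L): throw ball4 h=3 -> lands@7:R; in-air after throw: [b4@7:R b2@8:L b1@9:R b3@10:L]
Beat 5 (R): throw ball5 h=7 -> lands@12:L; in-air after throw: [b4@7:R b2@8:L b1@9:R b3@10:L b5@12:L]
Beat 6 (L): throw ball6 h=8 -> lands@14:L; in-air after throw: [b4@7:R b2@8:L b1@9:R b3@10:L b5@12:L b6@14:L]
Beat 7 (R): throw ball4 h=6 -> lands@13:R; in-air after throw: [b2@8:L b1@9:R b3@10:L b5@12:L b4@13:R b6@14:L]
Beat 8 (L): throw ball2 h=3 -> lands@11:R; in-air after throw: [b1@9:R b3@10:L b2@11:R b5@12:L b4@13:R b6@14:L]
Beat 9 (R): throw ball1 h=7 -> lands@16:L; in-air after throw: [b3@10:L b2@11:R b5@12:L b4@13:R b6@14:L b1@16:L]
Beat 10 (L): throw ball3 h=8 -> lands@18:L; in-air after throw: [b2@11:R b5@12:L b4@13:R b6@14:L b1@16:L b3@18:L]
Beat 11 (R): throw ball2 h=6 -> lands@17:R; in-air after throw: [b5@12:L b4@13:R b6@14:L b1@16:L b2@17:R b3@18:L]
Beat 12 (L): throw ball5 h=3 -> lands@15:R; in-air after throw: [b4@13:R b6@14:L b5@15:R b1@16:L b2@17:R b3@18:L]
Beat 13 (R): throw ball4 h=7 -> lands@20:L; in-air after throw: [b6@14:L b5@15:R b1@16:L b2@17:R b3@18:L b4@20:L]
Ball 4: thrown@4 h=3 -> first land @7; rethrown@7 h=6 -> second land @13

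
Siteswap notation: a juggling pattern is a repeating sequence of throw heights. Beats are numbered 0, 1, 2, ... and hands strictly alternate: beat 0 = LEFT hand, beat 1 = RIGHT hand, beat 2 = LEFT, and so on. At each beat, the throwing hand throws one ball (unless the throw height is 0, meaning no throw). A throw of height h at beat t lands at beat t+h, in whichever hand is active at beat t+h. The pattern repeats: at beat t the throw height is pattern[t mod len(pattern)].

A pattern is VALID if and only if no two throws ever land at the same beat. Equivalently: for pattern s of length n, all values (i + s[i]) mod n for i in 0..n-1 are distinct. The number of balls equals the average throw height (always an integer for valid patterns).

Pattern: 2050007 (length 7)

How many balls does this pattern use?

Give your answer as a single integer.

Pattern = [2, 0, 5, 0, 0, 0, 7], length n = 7
  position 0: throw height = 2, running sum = 2
  position 1: throw height = 0, running sum = 2
  position 2: throw height = 5, running sum = 7
  position 3: throw height = 0, running sum = 7
  position 4: throw height = 0, running sum = 7
  position 5: throw height = 0, running sum = 7
  position 6: throw height = 7, running sum = 14
Total sum = 14; balls = sum / n = 14 / 7 = 2

Answer: 2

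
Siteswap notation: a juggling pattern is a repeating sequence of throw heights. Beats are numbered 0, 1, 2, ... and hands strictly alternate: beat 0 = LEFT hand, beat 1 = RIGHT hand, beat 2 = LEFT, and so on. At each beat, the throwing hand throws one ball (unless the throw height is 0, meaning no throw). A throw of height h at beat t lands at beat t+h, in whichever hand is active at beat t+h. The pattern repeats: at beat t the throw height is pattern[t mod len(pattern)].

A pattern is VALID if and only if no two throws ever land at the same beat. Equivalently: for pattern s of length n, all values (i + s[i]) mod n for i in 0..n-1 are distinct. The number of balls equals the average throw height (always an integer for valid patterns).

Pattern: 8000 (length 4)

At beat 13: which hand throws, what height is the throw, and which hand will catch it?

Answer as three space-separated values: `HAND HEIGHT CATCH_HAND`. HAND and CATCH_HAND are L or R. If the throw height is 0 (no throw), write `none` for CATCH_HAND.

Beat 13: 13 mod 2 = 1, so hand = R
Throw height = pattern[13 mod 4] = pattern[1] = 0

Answer: R 0 none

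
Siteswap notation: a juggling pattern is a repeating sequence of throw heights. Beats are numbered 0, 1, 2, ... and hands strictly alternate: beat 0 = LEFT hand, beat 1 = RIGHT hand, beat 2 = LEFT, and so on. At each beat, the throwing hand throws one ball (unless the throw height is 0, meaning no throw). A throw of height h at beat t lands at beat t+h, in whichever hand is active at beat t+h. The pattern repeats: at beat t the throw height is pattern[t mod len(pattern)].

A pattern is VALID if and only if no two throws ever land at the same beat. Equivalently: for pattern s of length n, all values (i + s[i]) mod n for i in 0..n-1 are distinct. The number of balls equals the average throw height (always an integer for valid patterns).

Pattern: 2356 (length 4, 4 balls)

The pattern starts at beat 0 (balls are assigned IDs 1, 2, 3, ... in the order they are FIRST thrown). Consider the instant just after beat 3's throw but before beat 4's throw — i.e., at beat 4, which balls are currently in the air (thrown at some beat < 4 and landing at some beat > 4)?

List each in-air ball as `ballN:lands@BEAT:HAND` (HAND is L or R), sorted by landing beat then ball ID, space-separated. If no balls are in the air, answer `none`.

Beat 0 (L): throw ball1 h=2 -> lands@2:L; in-air after throw: [b1@2:L]
Beat 1 (R): throw ball2 h=3 -> lands@4:L; in-air after throw: [b1@2:L b2@4:L]
Beat 2 (L): throw ball1 h=5 -> lands@7:R; in-air after throw: [b2@4:L b1@7:R]
Beat 3 (R): throw ball3 h=6 -> lands@9:R; in-air after throw: [b2@4:L b1@7:R b3@9:R]
Beat 4 (L): throw ball2 h=2 -> lands@6:L; in-air after throw: [b2@6:L b1@7:R b3@9:R]

Answer: ball1:lands@7:R ball3:lands@9:R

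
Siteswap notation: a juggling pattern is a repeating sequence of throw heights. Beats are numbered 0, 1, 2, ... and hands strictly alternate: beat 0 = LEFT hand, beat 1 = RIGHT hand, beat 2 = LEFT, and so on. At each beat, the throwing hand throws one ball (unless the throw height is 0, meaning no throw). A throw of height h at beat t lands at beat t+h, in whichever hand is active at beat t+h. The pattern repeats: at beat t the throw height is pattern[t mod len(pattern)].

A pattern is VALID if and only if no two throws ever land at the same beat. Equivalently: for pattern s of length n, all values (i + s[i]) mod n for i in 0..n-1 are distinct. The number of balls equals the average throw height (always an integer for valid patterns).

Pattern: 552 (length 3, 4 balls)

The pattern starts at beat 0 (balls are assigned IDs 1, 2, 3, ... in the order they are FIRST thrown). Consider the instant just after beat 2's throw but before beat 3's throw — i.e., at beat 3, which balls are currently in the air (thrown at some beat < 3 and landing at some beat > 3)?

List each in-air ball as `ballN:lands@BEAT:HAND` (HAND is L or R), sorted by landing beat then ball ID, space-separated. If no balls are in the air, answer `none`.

Beat 0 (L): throw ball1 h=5 -> lands@5:R; in-air after throw: [b1@5:R]
Beat 1 (R): throw ball2 h=5 -> lands@6:L; in-air after throw: [b1@5:R b2@6:L]
Beat 2 (L): throw ball3 h=2 -> lands@4:L; in-air after throw: [b3@4:L b1@5:R b2@6:L]
Beat 3 (R): throw ball4 h=5 -> lands@8:L; in-air after throw: [b3@4:L b1@5:R b2@6:L b4@8:L]

Answer: ball3:lands@4:L ball1:lands@5:R ball2:lands@6:L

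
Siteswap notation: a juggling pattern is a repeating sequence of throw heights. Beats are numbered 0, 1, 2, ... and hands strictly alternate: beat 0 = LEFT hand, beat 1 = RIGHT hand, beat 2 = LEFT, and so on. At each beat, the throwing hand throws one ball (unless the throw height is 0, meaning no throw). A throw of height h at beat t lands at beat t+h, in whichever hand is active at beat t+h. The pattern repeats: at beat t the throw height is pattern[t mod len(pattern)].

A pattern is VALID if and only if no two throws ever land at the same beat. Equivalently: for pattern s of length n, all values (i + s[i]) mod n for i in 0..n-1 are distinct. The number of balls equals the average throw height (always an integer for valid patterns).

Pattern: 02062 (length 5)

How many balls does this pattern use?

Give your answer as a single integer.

Pattern = [0, 2, 0, 6, 2], length n = 5
  position 0: throw height = 0, running sum = 0
  position 1: throw height = 2, running sum = 2
  position 2: throw height = 0, running sum = 2
  position 3: throw height = 6, running sum = 8
  position 4: throw height = 2, running sum = 10
Total sum = 10; balls = sum / n = 10 / 5 = 2

Answer: 2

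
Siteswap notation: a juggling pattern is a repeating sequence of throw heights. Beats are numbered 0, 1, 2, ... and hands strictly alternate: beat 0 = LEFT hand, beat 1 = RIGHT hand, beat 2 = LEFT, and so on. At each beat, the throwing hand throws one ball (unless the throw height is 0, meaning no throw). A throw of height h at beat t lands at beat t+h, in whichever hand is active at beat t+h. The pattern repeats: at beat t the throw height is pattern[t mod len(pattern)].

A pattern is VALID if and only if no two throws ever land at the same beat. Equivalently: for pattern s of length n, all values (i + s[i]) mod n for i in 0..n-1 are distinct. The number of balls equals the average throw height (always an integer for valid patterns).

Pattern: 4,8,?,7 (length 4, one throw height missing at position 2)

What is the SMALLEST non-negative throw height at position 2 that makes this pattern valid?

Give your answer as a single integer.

i=0: (0 + 4) mod 4 = 0
i=1: (1 + 8) mod 4 = 1
i=2: s[i]=? (unknown)
i=3: (3 + 7) mod 4 = 2
Known residues: [0, 1, 2]; need a permutation of 0..3, so missing residue r = 3
Need (2 + s) mod 4 = 3; smallest s = (3 - 2) mod 4 = 1

Answer: 1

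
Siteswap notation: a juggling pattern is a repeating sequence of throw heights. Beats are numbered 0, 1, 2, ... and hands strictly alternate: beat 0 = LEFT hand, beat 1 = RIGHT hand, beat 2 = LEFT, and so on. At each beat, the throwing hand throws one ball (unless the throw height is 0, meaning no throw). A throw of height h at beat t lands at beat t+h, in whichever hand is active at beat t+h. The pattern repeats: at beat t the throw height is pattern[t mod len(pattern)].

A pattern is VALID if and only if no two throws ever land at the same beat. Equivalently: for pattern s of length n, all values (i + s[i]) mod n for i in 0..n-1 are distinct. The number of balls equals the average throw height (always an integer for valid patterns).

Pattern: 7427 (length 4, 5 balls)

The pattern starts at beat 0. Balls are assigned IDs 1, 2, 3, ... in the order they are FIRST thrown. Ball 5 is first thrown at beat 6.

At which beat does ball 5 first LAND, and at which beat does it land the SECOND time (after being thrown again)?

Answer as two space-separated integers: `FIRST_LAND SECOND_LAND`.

Answer: 8 15

Derivation:
Beat 0 (L): throw ball1 h=7 -> lands@7:R; in-air after throw: [b1@7:R]
Beat 1 (R): throw ball2 h=4 -> lands@5:R; in-air after throw: [b2@5:R b1@7:R]
Beat 2 (L): throw ball3 h=2 -> lands@4:L; in-air after throw: [b3@4:L b2@5:R b1@7:R]
Beat 3 (R): throw ball4 h=7 -> lands@10:L; in-air after throw: [b3@4:L b2@5:R b1@7:R b4@10:L]
Beat 4 (L): throw ball3 h=7 -> lands@11:R; in-air after throw: [b2@5:R b1@7:R b4@10:L b3@11:R]
Beat 5 (R): throw ball2 h=4 -> lands@9:R; in-air after throw: [b1@7:R b2@9:R b4@10:L b3@11:R]
Beat 6 (L): throw ball5 h=2 -> lands@8:L; in-air after throw: [b1@7:R b5@8:L b2@9:R b4@10:L b3@11:R]
Beat 7 (R): throw ball1 h=7 -> lands@14:L; in-air after throw: [b5@8:L b2@9:R b4@10:L b3@11:R b1@14:L]
Beat 8 (L): throw ball5 h=7 -> lands@15:R; in-air after throw: [b2@9:R b4@10:L b3@11:R b1@14:L b5@15:R]
Beat 9 (R): throw ball2 h=4 -> lands@13:R; in-air after throw: [b4@10:L b3@11:R b2@13:R b1@14:L b5@15:R]
Beat 10 (L): throw ball4 h=2 -> lands@12:L; in-air after throw: [b3@11:R b4@12:L b2@13:R b1@14:L b5@15:R]
Beat 11 (R): throw ball3 h=7 -> lands@18:L; in-air after throw: [b4@12:L b2@13:R b1@14:L b5@15:R b3@18:L]
Beat 12 (L): throw ball4 h=7 -> lands@19:R; in-air after throw: [b2@13:R b1@14:L b5@15:R b3@18:L b4@19:R]
Beat 13 (R): throw ball2 h=4 -> lands@17:R; in-air after throw: [b1@14:L b5@15:R b2@17:R b3@18:L b4@19:R]
Beat 14 (L): throw ball1 h=2 -> lands@16:L; in-air after throw: [b5@15:R b1@16:L b2@17:R b3@18:L b4@19:R]
Beat 15 (R): throw ball5 h=7 -> lands@22:L; in-air after throw: [b1@16:L b2@17:R b3@18:L b4@19:R b5@22:L]
Ball 5: thrown@6 h=2 -> first land @8; rethrown@8 h=7 -> second land @15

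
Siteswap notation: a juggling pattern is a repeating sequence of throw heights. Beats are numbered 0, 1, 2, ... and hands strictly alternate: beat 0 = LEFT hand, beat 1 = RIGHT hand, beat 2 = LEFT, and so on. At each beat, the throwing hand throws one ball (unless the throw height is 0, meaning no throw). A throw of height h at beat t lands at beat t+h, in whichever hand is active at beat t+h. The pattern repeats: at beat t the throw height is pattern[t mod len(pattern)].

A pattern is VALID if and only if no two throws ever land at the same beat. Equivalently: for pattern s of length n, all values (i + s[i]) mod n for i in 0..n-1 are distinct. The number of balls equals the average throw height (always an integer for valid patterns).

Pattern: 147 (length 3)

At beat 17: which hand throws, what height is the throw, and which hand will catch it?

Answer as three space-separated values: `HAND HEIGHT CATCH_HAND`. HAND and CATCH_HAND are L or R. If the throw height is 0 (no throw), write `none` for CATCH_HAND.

Beat 17: 17 mod 2 = 1, so hand = R
Throw height = pattern[17 mod 3] = pattern[2] = 7
Lands at beat 17+7=24, 24 mod 2 = 0, so catch hand = L

Answer: R 7 L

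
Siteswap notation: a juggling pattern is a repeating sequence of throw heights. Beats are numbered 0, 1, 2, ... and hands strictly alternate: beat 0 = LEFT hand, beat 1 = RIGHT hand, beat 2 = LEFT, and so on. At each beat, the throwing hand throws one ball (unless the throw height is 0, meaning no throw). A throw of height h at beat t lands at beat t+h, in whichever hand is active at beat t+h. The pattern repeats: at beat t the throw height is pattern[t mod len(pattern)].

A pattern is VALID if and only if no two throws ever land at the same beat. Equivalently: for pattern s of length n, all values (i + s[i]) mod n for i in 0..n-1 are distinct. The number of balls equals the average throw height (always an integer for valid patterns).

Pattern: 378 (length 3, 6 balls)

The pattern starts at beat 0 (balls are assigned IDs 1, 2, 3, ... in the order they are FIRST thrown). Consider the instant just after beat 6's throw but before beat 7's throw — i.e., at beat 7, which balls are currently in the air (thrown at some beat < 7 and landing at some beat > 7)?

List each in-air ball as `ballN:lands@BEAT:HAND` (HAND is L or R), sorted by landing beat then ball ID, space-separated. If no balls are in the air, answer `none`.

Answer: ball2:lands@8:L ball1:lands@9:R ball3:lands@10:L ball4:lands@11:R ball5:lands@13:R

Derivation:
Beat 0 (L): throw ball1 h=3 -> lands@3:R; in-air after throw: [b1@3:R]
Beat 1 (R): throw ball2 h=7 -> lands@8:L; in-air after throw: [b1@3:R b2@8:L]
Beat 2 (L): throw ball3 h=8 -> lands@10:L; in-air after throw: [b1@3:R b2@8:L b3@10:L]
Beat 3 (R): throw ball1 h=3 -> lands@6:L; in-air after throw: [b1@6:L b2@8:L b3@10:L]
Beat 4 (L): throw ball4 h=7 -> lands@11:R; in-air after throw: [b1@6:L b2@8:L b3@10:L b4@11:R]
Beat 5 (R): throw ball5 h=8 -> lands@13:R; in-air after throw: [b1@6:L b2@8:L b3@10:L b4@11:R b5@13:R]
Beat 6 (L): throw ball1 h=3 -> lands@9:R; in-air after throw: [b2@8:L b1@9:R b3@10:L b4@11:R b5@13:R]
Beat 7 (R): throw ball6 h=7 -> lands@14:L; in-air after throw: [b2@8:L b1@9:R b3@10:L b4@11:R b5@13:R b6@14:L]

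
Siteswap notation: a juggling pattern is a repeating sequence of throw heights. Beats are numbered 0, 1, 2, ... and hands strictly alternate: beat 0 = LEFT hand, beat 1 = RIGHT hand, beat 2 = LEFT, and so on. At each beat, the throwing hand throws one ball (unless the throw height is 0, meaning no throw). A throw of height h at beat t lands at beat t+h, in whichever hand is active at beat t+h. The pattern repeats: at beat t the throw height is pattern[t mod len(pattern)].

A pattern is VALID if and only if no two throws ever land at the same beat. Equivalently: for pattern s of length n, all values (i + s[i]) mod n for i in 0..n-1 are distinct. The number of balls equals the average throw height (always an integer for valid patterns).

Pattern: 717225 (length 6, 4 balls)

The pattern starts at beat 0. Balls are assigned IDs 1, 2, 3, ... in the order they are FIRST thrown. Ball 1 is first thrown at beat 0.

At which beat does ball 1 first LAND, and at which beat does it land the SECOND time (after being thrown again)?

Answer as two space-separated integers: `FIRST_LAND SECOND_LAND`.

Beat 0 (L): throw ball1 h=7 -> lands@7:R; in-air after throw: [b1@7:R]
Beat 1 (R): throw ball2 h=1 -> lands@2:L; in-air after throw: [b2@2:L b1@7:R]
Beat 2 (L): throw ball2 h=7 -> lands@9:R; in-air after throw: [b1@7:R b2@9:R]
Beat 3 (R): throw ball3 h=2 -> lands@5:R; in-air after throw: [b3@5:R b1@7:R b2@9:R]
Beat 4 (L): throw ball4 h=2 -> lands@6:L; in-air after throw: [b3@5:R b4@6:L b1@7:R b2@9:R]
Beat 5 (R): throw ball3 h=5 -> lands@10:L; in-air after throw: [b4@6:L b1@7:R b2@9:R b3@10:L]
Beat 6 (L): throw ball4 h=7 -> lands@13:R; in-air after throw: [b1@7:R b2@9:R b3@10:L b4@13:R]
Beat 7 (R): throw ball1 h=1 -> lands@8:L; in-air after throw: [b1@8:L b2@9:R b3@10:L b4@13:R]
Beat 8 (L): throw ball1 h=7 -> lands@15:R; in-air after throw: [b2@9:R b3@10:L b4@13:R b1@15:R]
Ball 1: thrown@0 h=7 -> first land @7; rethrown@7 h=1 -> second land @8

Answer: 7 8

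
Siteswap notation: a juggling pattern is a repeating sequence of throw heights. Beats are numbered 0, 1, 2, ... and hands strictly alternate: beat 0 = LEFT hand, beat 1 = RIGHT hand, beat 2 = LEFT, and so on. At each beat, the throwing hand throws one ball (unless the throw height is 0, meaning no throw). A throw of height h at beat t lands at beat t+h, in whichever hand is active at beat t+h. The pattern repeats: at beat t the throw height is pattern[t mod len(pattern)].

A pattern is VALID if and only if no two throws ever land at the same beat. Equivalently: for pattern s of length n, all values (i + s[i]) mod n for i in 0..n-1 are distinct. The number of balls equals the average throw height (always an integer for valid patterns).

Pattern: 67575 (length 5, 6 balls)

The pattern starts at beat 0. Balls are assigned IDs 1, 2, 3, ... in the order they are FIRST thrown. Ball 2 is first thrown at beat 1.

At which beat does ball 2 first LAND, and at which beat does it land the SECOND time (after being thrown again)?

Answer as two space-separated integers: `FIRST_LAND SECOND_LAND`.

Answer: 8 15

Derivation:
Beat 0 (L): throw ball1 h=6 -> lands@6:L; in-air after throw: [b1@6:L]
Beat 1 (R): throw ball2 h=7 -> lands@8:L; in-air after throw: [b1@6:L b2@8:L]
Beat 2 (L): throw ball3 h=5 -> lands@7:R; in-air after throw: [b1@6:L b3@7:R b2@8:L]
Beat 3 (R): throw ball4 h=7 -> lands@10:L; in-air after throw: [b1@6:L b3@7:R b2@8:L b4@10:L]
Beat 4 (L): throw ball5 h=5 -> lands@9:R; in-air after throw: [b1@6:L b3@7:R b2@8:L b5@9:R b4@10:L]
Beat 5 (R): throw ball6 h=6 -> lands@11:R; in-air after throw: [b1@6:L b3@7:R b2@8:L b5@9:R b4@10:L b6@11:R]
Beat 6 (L): throw ball1 h=7 -> lands@13:R; in-air after throw: [b3@7:R b2@8:L b5@9:R b4@10:L b6@11:R b1@13:R]
Beat 7 (R): throw ball3 h=5 -> lands@12:L; in-air after throw: [b2@8:L b5@9:R b4@10:L b6@11:R b3@12:L b1@13:R]
Beat 8 (L): throw ball2 h=7 -> lands@15:R; in-air after throw: [b5@9:R b4@10:L b6@11:R b3@12:L b1@13:R b2@15:R]
Beat 9 (R): throw ball5 h=5 -> lands@14:L; in-air after throw: [b4@10:L b6@11:R b3@12:L b1@13:R b5@14:L b2@15:R]
Beat 10 (L): throw ball4 h=6 -> lands@16:L; in-air after throw: [b6@11:R b3@12:L b1@13:R b5@14:L b2@15:R b4@16:L]
Beat 11 (R): throw ball6 h=7 -> lands@18:L; in-air after throw: [b3@12:L b1@13:R b5@14:L b2@15:R b4@16:L b6@18:L]
Beat 12 (L): throw ball3 h=5 -> lands@17:R; in-air after throw: [b1@13:R b5@14:L b2@15:R b4@16:L b3@17:R b6@18:L]
Beat 13 (R): throw ball1 h=7 -> lands@20:L; in-air after throw: [b5@14:L b2@15:R b4@16:L b3@17:R b6@18:L b1@20:L]
Beat 14 (L): throw ball5 h=5 -> lands@19:R; in-air after throw: [b2@15:R b4@16:L b3@17:R b6@18:L b5@19:R b1@20:L]
Beat 15 (R): throw ball2 h=6 -> lands@21:R; in-air after throw: [b4@16:L b3@17:R b6@18:L b5@19:R b1@20:L b2@21:R]
Ball 2: thrown@1 h=7 -> first land @8; rethrown@8 h=7 -> second land @15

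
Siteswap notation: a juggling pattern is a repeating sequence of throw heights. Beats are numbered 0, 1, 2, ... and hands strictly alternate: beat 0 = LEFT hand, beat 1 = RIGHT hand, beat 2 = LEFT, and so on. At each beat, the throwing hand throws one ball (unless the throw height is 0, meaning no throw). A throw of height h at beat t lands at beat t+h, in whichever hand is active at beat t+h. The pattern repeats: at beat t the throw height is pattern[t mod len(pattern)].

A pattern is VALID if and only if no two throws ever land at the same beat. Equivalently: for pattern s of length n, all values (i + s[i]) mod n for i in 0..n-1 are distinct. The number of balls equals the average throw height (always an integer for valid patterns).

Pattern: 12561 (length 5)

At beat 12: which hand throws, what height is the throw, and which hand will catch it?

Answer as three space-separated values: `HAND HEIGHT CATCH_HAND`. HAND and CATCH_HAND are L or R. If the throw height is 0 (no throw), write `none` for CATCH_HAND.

Beat 12: 12 mod 2 = 0, so hand = L
Throw height = pattern[12 mod 5] = pattern[2] = 5
Lands at beat 12+5=17, 17 mod 2 = 1, so catch hand = R

Answer: L 5 R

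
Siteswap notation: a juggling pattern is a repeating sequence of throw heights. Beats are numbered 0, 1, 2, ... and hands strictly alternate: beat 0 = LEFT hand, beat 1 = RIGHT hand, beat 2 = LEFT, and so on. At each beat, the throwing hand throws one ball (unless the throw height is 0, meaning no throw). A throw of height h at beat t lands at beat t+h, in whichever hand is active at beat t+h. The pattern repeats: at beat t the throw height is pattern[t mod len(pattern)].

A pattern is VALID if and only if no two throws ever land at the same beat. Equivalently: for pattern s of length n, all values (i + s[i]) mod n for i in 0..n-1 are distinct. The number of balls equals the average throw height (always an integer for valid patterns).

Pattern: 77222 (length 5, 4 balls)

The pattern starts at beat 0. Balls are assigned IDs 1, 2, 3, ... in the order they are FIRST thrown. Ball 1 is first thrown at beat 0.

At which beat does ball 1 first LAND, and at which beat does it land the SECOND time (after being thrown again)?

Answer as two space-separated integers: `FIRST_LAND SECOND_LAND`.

Answer: 7 9

Derivation:
Beat 0 (L): throw ball1 h=7 -> lands@7:R; in-air after throw: [b1@7:R]
Beat 1 (R): throw ball2 h=7 -> lands@8:L; in-air after throw: [b1@7:R b2@8:L]
Beat 2 (L): throw ball3 h=2 -> lands@4:L; in-air after throw: [b3@4:L b1@7:R b2@8:L]
Beat 3 (R): throw ball4 h=2 -> lands@5:R; in-air after throw: [b3@4:L b4@5:R b1@7:R b2@8:L]
Beat 4 (L): throw ball3 h=2 -> lands@6:L; in-air after throw: [b4@5:R b3@6:L b1@7:R b2@8:L]
Beat 5 (R): throw ball4 h=7 -> lands@12:L; in-air after throw: [b3@6:L b1@7:R b2@8:L b4@12:L]
Beat 6 (L): throw ball3 h=7 -> lands@13:R; in-air after throw: [b1@7:R b2@8:L b4@12:L b3@13:R]
Beat 7 (R): throw ball1 h=2 -> lands@9:R; in-air after throw: [b2@8:L b1@9:R b4@12:L b3@13:R]
Beat 8 (L): throw ball2 h=2 -> lands@10:L; in-air after throw: [b1@9:R b2@10:L b4@12:L b3@13:R]
Beat 9 (R): throw ball1 h=2 -> lands@11:R; in-air after throw: [b2@10:L b1@11:R b4@12:L b3@13:R]
Ball 1: thrown@0 h=7 -> first land @7; rethrown@7 h=2 -> second land @9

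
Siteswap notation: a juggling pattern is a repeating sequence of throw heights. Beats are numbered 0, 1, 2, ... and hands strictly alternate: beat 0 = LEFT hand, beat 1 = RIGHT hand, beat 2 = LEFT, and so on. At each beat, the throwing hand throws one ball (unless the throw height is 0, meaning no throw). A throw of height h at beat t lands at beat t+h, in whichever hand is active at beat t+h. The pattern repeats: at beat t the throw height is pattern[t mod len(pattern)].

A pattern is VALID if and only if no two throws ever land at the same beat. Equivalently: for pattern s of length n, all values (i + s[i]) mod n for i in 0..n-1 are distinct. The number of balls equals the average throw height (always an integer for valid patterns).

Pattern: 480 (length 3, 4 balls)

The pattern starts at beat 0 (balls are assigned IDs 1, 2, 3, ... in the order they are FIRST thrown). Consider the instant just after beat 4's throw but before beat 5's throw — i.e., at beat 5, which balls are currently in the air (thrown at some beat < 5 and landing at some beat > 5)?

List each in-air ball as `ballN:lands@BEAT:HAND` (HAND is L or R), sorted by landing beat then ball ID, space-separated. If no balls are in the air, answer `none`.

Answer: ball3:lands@7:R ball2:lands@9:R ball1:lands@12:L

Derivation:
Beat 0 (L): throw ball1 h=4 -> lands@4:L; in-air after throw: [b1@4:L]
Beat 1 (R): throw ball2 h=8 -> lands@9:R; in-air after throw: [b1@4:L b2@9:R]
Beat 3 (R): throw ball3 h=4 -> lands@7:R; in-air after throw: [b1@4:L b3@7:R b2@9:R]
Beat 4 (L): throw ball1 h=8 -> lands@12:L; in-air after throw: [b3@7:R b2@9:R b1@12:L]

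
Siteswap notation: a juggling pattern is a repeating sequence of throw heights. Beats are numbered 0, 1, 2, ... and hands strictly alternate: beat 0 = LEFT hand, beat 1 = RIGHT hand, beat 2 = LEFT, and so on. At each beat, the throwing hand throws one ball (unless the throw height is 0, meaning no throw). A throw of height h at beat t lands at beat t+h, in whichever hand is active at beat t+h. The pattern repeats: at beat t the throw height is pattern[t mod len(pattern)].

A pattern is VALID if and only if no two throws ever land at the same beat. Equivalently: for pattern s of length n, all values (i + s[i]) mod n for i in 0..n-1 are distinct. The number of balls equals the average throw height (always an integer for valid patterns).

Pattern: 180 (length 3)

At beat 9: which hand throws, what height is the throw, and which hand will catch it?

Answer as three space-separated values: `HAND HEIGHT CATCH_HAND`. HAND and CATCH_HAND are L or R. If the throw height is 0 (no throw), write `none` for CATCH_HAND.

Answer: R 1 L

Derivation:
Beat 9: 9 mod 2 = 1, so hand = R
Throw height = pattern[9 mod 3] = pattern[0] = 1
Lands at beat 9+1=10, 10 mod 2 = 0, so catch hand = L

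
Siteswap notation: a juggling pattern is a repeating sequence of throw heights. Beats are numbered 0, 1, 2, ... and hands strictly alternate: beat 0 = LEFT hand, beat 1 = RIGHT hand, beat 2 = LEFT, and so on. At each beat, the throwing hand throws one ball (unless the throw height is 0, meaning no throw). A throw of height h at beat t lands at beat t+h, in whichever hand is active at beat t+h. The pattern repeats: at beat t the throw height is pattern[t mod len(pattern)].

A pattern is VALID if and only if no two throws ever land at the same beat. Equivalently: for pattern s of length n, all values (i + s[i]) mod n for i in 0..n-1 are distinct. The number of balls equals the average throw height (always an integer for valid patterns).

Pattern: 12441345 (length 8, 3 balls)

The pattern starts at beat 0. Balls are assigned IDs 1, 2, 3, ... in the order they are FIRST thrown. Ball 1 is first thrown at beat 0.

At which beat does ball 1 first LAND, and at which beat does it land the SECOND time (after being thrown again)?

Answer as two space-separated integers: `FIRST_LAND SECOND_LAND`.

Beat 0 (L): throw ball1 h=1 -> lands@1:R; in-air after throw: [b1@1:R]
Beat 1 (R): throw ball1 h=2 -> lands@3:R; in-air after throw: [b1@3:R]
Beat 2 (L): throw ball2 h=4 -> lands@6:L; in-air after throw: [b1@3:R b2@6:L]
Beat 3 (R): throw ball1 h=4 -> lands@7:R; in-air after throw: [b2@6:L b1@7:R]
Ball 1: thrown@0 h=1 -> first land @1; rethrown@1 h=2 -> second land @3

Answer: 1 3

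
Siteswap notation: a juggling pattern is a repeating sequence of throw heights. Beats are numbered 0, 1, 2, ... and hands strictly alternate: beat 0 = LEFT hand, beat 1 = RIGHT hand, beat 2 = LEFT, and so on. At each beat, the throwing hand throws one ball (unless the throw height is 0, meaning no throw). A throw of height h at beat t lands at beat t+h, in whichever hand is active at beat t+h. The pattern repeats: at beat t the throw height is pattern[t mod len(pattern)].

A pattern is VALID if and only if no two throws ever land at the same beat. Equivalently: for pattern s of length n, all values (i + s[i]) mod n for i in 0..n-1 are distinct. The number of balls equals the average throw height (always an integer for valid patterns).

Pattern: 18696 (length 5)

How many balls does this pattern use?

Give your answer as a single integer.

Answer: 6

Derivation:
Pattern = [1, 8, 6, 9, 6], length n = 5
  position 0: throw height = 1, running sum = 1
  position 1: throw height = 8, running sum = 9
  position 2: throw height = 6, running sum = 15
  position 3: throw height = 9, running sum = 24
  position 4: throw height = 6, running sum = 30
Total sum = 30; balls = sum / n = 30 / 5 = 6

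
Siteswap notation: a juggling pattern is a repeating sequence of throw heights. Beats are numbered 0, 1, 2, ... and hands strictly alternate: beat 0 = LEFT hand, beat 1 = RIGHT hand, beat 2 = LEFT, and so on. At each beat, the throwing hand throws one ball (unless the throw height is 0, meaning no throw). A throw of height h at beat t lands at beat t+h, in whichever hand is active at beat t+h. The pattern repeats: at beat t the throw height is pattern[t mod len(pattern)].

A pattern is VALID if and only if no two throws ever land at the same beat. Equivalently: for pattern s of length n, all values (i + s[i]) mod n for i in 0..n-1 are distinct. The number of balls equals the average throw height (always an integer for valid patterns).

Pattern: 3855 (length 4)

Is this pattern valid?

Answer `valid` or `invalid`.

i=0: (i + s[i]) mod n = (0 + 3) mod 4 = 3
i=1: (i + s[i]) mod n = (1 + 8) mod 4 = 1
i=2: (i + s[i]) mod n = (2 + 5) mod 4 = 3
i=3: (i + s[i]) mod n = (3 + 5) mod 4 = 0
Residues: [3, 1, 3, 0], distinct: False

Answer: invalid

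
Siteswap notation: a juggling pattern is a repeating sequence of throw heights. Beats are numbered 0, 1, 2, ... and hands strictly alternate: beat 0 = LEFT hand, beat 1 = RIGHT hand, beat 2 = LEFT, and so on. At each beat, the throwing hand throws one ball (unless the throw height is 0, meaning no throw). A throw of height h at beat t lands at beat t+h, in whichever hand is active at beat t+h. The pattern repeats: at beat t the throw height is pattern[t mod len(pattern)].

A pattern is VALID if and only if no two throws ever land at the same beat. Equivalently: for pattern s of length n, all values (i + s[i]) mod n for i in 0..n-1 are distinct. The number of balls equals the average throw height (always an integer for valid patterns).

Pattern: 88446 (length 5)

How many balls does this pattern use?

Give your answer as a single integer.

Pattern = [8, 8, 4, 4, 6], length n = 5
  position 0: throw height = 8, running sum = 8
  position 1: throw height = 8, running sum = 16
  position 2: throw height = 4, running sum = 20
  position 3: throw height = 4, running sum = 24
  position 4: throw height = 6, running sum = 30
Total sum = 30; balls = sum / n = 30 / 5 = 6

Answer: 6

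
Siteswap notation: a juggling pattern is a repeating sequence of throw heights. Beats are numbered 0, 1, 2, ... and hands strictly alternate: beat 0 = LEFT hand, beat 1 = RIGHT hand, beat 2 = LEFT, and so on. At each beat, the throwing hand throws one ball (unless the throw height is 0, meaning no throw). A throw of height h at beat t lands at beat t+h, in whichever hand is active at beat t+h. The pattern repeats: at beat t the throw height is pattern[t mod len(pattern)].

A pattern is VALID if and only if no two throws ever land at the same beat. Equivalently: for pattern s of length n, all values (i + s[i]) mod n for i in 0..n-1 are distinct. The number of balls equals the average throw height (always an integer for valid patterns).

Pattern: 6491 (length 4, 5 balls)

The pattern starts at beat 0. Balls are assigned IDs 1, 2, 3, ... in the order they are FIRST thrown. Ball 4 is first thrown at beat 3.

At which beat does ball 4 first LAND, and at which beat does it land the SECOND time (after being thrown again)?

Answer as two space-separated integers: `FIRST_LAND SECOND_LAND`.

Beat 0 (L): throw ball1 h=6 -> lands@6:L; in-air after throw: [b1@6:L]
Beat 1 (R): throw ball2 h=4 -> lands@5:R; in-air after throw: [b2@5:R b1@6:L]
Beat 2 (L): throw ball3 h=9 -> lands@11:R; in-air after throw: [b2@5:R b1@6:L b3@11:R]
Beat 3 (R): throw ball4 h=1 -> lands@4:L; in-air after throw: [b4@4:L b2@5:R b1@6:L b3@11:R]
Beat 4 (L): throw ball4 h=6 -> lands@10:L; in-air after throw: [b2@5:R b1@6:L b4@10:L b3@11:R]
Beat 5 (R): throw ball2 h=4 -> lands@9:R; in-air after throw: [b1@6:L b2@9:R b4@10:L b3@11:R]
Beat 6 (L): throw ball1 h=9 -> lands@15:R; in-air after throw: [b2@9:R b4@10:L b3@11:R b1@15:R]
Beat 7 (R): throw ball5 h=1 -> lands@8:L; in-air after throw: [b5@8:L b2@9:R b4@10:L b3@11:R b1@15:R]
Beat 8 (L): throw ball5 h=6 -> lands@14:L; in-air after throw: [b2@9:R b4@10:L b3@11:R b5@14:L b1@15:R]
Beat 9 (R): throw ball2 h=4 -> lands@13:R; in-air after throw: [b4@10:L b3@11:R b2@13:R b5@14:L b1@15:R]
Beat 10 (L): throw ball4 h=9 -> lands@19:R; in-air after throw: [b3@11:R b2@13:R b5@14:L b1@15:R b4@19:R]
Ball 4: thrown@3 h=1 -> first land @4; rethrown@4 h=6 -> second land @10

Answer: 4 10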